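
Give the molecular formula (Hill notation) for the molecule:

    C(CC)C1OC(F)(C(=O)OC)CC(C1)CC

C12H21FO3

Heavy atoms from the SMILES: 12 C, 1 F, 3 O.
Implicit hydrogens by atom environment:
  5 × C: 2 H each → 10
  3 × C: 3 H each → 9
  3 × O: no H
  2 × C: 1 H each → 2
  2 × C: no H
  1 × F: no H
  Total hydrogens = 21.
Molecular formula: C12H21FO3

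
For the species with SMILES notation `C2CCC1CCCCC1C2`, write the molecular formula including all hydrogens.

C10H18

Heavy atoms from the SMILES: 10 C.
Implicit hydrogens by atom environment:
  8 × C: 2 H each → 16
  2 × C: 1 H each → 2
  Total hydrogens = 18.
Molecular formula: C10H18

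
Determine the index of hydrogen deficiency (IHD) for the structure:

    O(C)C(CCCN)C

0

Molecular formula from the SMILES: C6H15NO.
DoU = (2C + 2 + N − H − X)/2 = (2·6 + 2 + 1 − 15 − 0)/2 = 0/2 = 0.
(Structurally: 0 ring(s) + 0 π bond(s) = 0.)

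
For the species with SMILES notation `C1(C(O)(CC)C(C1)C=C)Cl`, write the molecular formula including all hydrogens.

Heavy atoms from the SMILES: 8 C, 1 Cl, 1 O.
Implicit hydrogens by atom environment:
  3 × C: 2 H each → 6
  3 × C: 1 H each → 3
  1 × C: 3 H
  1 × C: no H
  1 × Cl: no H
  1 × O: 1 H
  Total hydrogens = 13.
Molecular formula: C8H13ClO

C8H13ClO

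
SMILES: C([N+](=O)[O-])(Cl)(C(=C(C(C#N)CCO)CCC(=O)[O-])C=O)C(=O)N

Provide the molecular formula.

C12H13ClN3O7-

Heavy atoms from the SMILES: 12 C, 1 Cl, 3 N, 7 O.
Implicit hydrogens by atom environment:
  6 × C: no H
  4 × C: 2 H each → 8
  4 × O: no H
  2 × C: 1 H each → 2
  2 × O (charge -1): no H
  1 × Cl: no H
  1 × N: 2 H
  1 × N: no H
  1 × N (charge +1): no H
  1 × O: 1 H
  Total hydrogens = 13.
Net charge -1.
Molecular formula: C12H13ClN3O7-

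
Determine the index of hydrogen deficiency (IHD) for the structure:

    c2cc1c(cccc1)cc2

Molecular formula from the SMILES: C10H8.
DoU = (2C + 2 + N − H − X)/2 = (2·10 + 2 + 0 − 8 − 0)/2 = 14/2 = 7.
(Structurally: 2 ring(s) + 5 π bond(s) = 7.)

7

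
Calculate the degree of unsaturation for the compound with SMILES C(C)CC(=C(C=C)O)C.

Molecular formula from the SMILES: C8H14O.
DoU = (2C + 2 + N − H − X)/2 = (2·8 + 2 + 0 − 14 − 0)/2 = 4/2 = 2.
(Structurally: 0 ring(s) + 2 π bond(s) = 2.)

2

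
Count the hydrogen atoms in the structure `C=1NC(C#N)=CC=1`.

4

Hydrogens are implicit in SMILES; fill each atom to its normal valence:
  3 × C (aromatic): 1 H each → 3
  1 × C (aromatic): no H
  1 × C: no H
  1 × N (aromatic): 1 H
  1 × N: no H
  Total hydrogens = 4.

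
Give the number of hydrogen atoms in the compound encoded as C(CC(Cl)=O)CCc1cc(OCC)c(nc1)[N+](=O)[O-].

Hydrogens are implicit in SMILES; fill each atom to its normal valence:
  5 × C: 2 H each → 10
  3 × C (aromatic): no H
  3 × O: no H
  2 × C (aromatic): 1 H each → 2
  1 × C: 3 H
  1 × C: no H
  1 × Cl: no H
  1 × N (aromatic): no H
  1 × N (charge +1): no H
  1 × O (charge -1): no H
  Total hydrogens = 15.

15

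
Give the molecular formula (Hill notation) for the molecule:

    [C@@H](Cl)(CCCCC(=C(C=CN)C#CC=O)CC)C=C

C16H22ClNO

Heavy atoms from the SMILES: 16 C, 1 Cl, 1 N, 1 O.
Implicit hydrogens by atom environment:
  6 × C: 2 H each → 12
  5 × C: 1 H each → 5
  4 × C: no H
  1 × C: 3 H
  1 × Cl: no H
  1 × N: 2 H
  1 × O: no H
  Total hydrogens = 22.
Molecular formula: C16H22ClNO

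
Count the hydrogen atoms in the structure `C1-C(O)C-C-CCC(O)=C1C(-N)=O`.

Hydrogens are implicit in SMILES; fill each atom to its normal valence:
  5 × C: 2 H each → 10
  3 × C: no H
  2 × O: 1 H each → 2
  1 × C: 1 H
  1 × N: 2 H
  1 × O: no H
  Total hydrogens = 15.

15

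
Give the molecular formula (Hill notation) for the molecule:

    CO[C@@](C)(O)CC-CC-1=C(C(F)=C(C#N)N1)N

Heavy atoms from the SMILES: 11 C, 1 F, 3 N, 2 O.
Implicit hydrogens by atom environment:
  4 × C (aromatic): no H
  3 × C: 2 H each → 6
  2 × C: 3 H each → 6
  2 × C: no H
  1 × F: no H
  1 × N: 2 H
  1 × N (aromatic): 1 H
  1 × N: no H
  1 × O: 1 H
  1 × O: no H
  Total hydrogens = 16.
Molecular formula: C11H16FN3O2

C11H16FN3O2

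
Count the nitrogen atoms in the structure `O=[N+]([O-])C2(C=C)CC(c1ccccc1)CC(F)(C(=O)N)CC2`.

The symbol for nitrogen appears 2 times in the SMILES.

2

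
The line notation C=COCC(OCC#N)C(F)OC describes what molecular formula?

Heavy atoms from the SMILES: 8 C, 1 F, 1 N, 3 O.
Implicit hydrogens by atom environment:
  3 × C: 2 H each → 6
  3 × C: 1 H each → 3
  3 × O: no H
  1 × C: 3 H
  1 × C: no H
  1 × F: no H
  1 × N: no H
  Total hydrogens = 12.
Molecular formula: C8H12FNO3

C8H12FNO3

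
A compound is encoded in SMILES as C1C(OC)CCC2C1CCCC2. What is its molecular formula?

C11H20O

Heavy atoms from the SMILES: 11 C, 1 O.
Implicit hydrogens by atom environment:
  7 × C: 2 H each → 14
  3 × C: 1 H each → 3
  1 × C: 3 H
  1 × O: no H
  Total hydrogens = 20.
Molecular formula: C11H20O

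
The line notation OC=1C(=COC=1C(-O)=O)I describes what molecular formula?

Heavy atoms from the SMILES: 5 C, 1 I, 4 O.
Implicit hydrogens by atom environment:
  3 × C (aromatic): no H
  2 × O: 1 H each → 2
  1 × C (aromatic): 1 H
  1 × C: no H
  1 × I: no H
  1 × O (aromatic): no H
  1 × O: no H
  Total hydrogens = 3.
Molecular formula: C5H3IO4

C5H3IO4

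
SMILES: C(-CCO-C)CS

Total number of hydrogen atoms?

Hydrogens are implicit in SMILES; fill each atom to its normal valence:
  4 × C: 2 H each → 8
  1 × C: 3 H
  1 × O: no H
  1 × S: 1 H
  Total hydrogens = 12.

12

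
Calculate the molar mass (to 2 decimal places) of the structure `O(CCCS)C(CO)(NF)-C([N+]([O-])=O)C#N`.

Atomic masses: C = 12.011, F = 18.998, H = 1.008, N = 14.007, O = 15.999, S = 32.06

Molecular formula: C7H12FN3O4S.
M = 7×12.011 + 1×18.998 + 12×1.008 + 3×14.007 + 4×15.999 + 1×32.06 = 253.25 g/mol.

253.25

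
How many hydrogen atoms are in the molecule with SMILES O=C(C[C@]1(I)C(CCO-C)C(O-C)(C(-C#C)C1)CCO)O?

23

Hydrogens are implicit in SMILES; fill each atom to its normal valence:
  6 × C: 2 H each → 12
  4 × C: no H
  3 × C: 1 H each → 3
  3 × O: no H
  2 × C: 3 H each → 6
  2 × O: 1 H each → 2
  1 × I: no H
  Total hydrogens = 23.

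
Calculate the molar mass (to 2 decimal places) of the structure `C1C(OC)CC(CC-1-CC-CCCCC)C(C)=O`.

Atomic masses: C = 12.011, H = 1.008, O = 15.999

Molecular formula: C16H30O2.
M = 16×12.011 + 30×1.008 + 2×15.999 = 254.41 g/mol.

254.41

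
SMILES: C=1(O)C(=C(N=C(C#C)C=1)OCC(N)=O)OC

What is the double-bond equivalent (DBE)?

7

Molecular formula from the SMILES: C10H10N2O4.
DoU = (2C + 2 + N − H − X)/2 = (2·10 + 2 + 2 − 10 − 0)/2 = 14/2 = 7.
(Structurally: 1 ring(s) + 6 π bond(s) = 7.)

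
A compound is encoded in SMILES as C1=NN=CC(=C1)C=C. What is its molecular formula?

Heavy atoms from the SMILES: 6 C, 2 N.
Implicit hydrogens by atom environment:
  3 × C (aromatic): 1 H each → 3
  2 × N (aromatic): no H
  1 × C: 2 H
  1 × C: 1 H
  1 × C (aromatic): no H
  Total hydrogens = 6.
Molecular formula: C6H6N2

C6H6N2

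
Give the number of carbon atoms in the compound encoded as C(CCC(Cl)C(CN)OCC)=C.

The symbol for carbon appears 9 times in the SMILES. (Cl is a single chlorine, not C + l.)

9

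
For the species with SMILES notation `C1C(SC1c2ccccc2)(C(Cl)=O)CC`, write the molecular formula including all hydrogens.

Heavy atoms from the SMILES: 12 C, 1 Cl, 1 O, 1 S.
Implicit hydrogens by atom environment:
  5 × C (aromatic): 1 H each → 5
  2 × C: 2 H each → 4
  2 × C: no H
  1 × C: 3 H
  1 × C: 1 H
  1 × C (aromatic): no H
  1 × Cl: no H
  1 × O: no H
  1 × S: no H
  Total hydrogens = 13.
Molecular formula: C12H13ClOS

C12H13ClOS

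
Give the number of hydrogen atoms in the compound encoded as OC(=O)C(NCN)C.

Hydrogens are implicit in SMILES; fill each atom to its normal valence:
  1 × C: 3 H
  1 × C: 2 H
  1 × C: 1 H
  1 × C: no H
  1 × N: 2 H
  1 × N: 1 H
  1 × O: 1 H
  1 × O: no H
  Total hydrogens = 10.

10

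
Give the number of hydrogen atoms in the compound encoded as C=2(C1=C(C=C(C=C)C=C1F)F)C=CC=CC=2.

10

Hydrogens are implicit in SMILES; fill each atom to its normal valence:
  7 × C (aromatic): 1 H each → 7
  5 × C (aromatic): no H
  2 × F: no H
  1 × C: 2 H
  1 × C: 1 H
  Total hydrogens = 10.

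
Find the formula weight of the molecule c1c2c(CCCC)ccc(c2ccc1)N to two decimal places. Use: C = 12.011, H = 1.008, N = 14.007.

Molecular formula: C14H17N.
M = 14×12.011 + 17×1.008 + 1×14.007 = 199.30 g/mol.

199.30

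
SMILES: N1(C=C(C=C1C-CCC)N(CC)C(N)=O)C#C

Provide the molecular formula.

Heavy atoms from the SMILES: 13 C, 3 N, 1 O.
Implicit hydrogens by atom environment:
  4 × C: 2 H each → 8
  2 × C: 3 H each → 6
  2 × C (aromatic): 1 H each → 2
  2 × C (aromatic): no H
  2 × C: no H
  1 × C: 1 H
  1 × N: 2 H
  1 × N (aromatic): no H
  1 × N: no H
  1 × O: no H
  Total hydrogens = 19.
Molecular formula: C13H19N3O

C13H19N3O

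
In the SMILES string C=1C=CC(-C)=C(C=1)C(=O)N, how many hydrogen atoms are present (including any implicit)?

Hydrogens are implicit in SMILES; fill each atom to its normal valence:
  4 × C (aromatic): 1 H each → 4
  2 × C (aromatic): no H
  1 × C: 3 H
  1 × C: no H
  1 × N: 2 H
  1 × O: no H
  Total hydrogens = 9.

9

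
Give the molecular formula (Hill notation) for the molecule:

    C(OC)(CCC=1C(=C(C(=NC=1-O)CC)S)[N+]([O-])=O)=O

Heavy atoms from the SMILES: 11 C, 2 N, 5 O, 1 S.
Implicit hydrogens by atom environment:
  5 × C (aromatic): no H
  3 × C: 2 H each → 6
  3 × O: no H
  2 × C: 3 H each → 6
  1 × C: no H
  1 × N (aromatic): no H
  1 × N (charge +1): no H
  1 × O: 1 H
  1 × O (charge -1): no H
  1 × S: 1 H
  Total hydrogens = 14.
Molecular formula: C11H14N2O5S

C11H14N2O5S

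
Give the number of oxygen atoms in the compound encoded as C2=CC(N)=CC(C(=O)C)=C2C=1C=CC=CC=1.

1

The symbol for oxygen appears 1 time in the SMILES.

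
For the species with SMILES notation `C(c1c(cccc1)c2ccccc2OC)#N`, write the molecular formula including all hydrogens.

C14H11NO

Heavy atoms from the SMILES: 14 C, 1 N, 1 O.
Implicit hydrogens by atom environment:
  8 × C (aromatic): 1 H each → 8
  4 × C (aromatic): no H
  1 × C: 3 H
  1 × C: no H
  1 × N: no H
  1 × O: no H
  Total hydrogens = 11.
Molecular formula: C14H11NO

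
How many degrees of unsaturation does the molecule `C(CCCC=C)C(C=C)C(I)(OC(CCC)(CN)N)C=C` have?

3

Molecular formula from the SMILES: C17H31IN2O.
DoU = (2C + 2 + N − H − X)/2 = (2·17 + 2 + 2 − 31 − 1)/2 = 6/2 = 3.
(Structurally: 0 ring(s) + 3 π bond(s) = 3.)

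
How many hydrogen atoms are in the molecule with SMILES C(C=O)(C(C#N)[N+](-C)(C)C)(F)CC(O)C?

Hydrogens are implicit in SMILES; fill each atom to its normal valence:
  4 × C: 3 H each → 12
  3 × C: 1 H each → 3
  2 × C: no H
  1 × C: 2 H
  1 × F: no H
  1 × N: no H
  1 × N (charge +1): no H
  1 × O: 1 H
  1 × O: no H
  Total hydrogens = 18.

18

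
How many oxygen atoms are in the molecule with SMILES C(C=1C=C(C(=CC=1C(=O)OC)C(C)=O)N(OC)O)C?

The symbol for oxygen appears 5 times in the SMILES.

5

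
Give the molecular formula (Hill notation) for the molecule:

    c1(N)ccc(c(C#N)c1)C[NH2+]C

Heavy atoms from the SMILES: 9 C, 3 N.
Implicit hydrogens by atom environment:
  3 × C (aromatic): 1 H each → 3
  3 × C (aromatic): no H
  1 × C: 3 H
  1 × C: 2 H
  1 × C: no H
  1 × N: 2 H
  1 × N (charge +1): 2 H
  1 × N: no H
  Total hydrogens = 12.
Net charge +1.
Molecular formula: C9H12N3+

C9H12N3+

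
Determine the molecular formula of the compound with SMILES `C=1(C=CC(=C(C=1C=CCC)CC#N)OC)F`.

C13H14FNO

Heavy atoms from the SMILES: 13 C, 1 F, 1 N, 1 O.
Implicit hydrogens by atom environment:
  4 × C (aromatic): no H
  2 × C: 3 H each → 6
  2 × C: 2 H each → 4
  2 × C (aromatic): 1 H each → 2
  2 × C: 1 H each → 2
  1 × C: no H
  1 × F: no H
  1 × N: no H
  1 × O: no H
  Total hydrogens = 14.
Molecular formula: C13H14FNO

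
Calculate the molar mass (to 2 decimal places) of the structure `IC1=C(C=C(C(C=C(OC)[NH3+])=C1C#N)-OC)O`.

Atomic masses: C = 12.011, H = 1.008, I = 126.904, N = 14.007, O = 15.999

347.13

Molecular formula: C11H12IN2O3+.
M = 11×12.011 + 12×1.008 + 1×126.904 + 2×14.007 + 3×15.999 = 347.13 g/mol.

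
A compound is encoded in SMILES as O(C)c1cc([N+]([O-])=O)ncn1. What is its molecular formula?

Heavy atoms from the SMILES: 5 C, 3 N, 3 O.
Implicit hydrogens by atom environment:
  2 × C (aromatic): 1 H each → 2
  2 × C (aromatic): no H
  2 × N (aromatic): no H
  2 × O: no H
  1 × C: 3 H
  1 × N (charge +1): no H
  1 × O (charge -1): no H
  Total hydrogens = 5.
Molecular formula: C5H5N3O3

C5H5N3O3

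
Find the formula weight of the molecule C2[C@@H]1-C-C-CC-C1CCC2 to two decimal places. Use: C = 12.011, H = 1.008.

138.25

Molecular formula: C10H18.
M = 10×12.011 + 18×1.008 = 138.25 g/mol.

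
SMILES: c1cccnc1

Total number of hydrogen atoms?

Hydrogens are implicit in SMILES; fill each atom to its normal valence:
  5 × C (aromatic): 1 H each → 5
  1 × N (aromatic): no H
  Total hydrogens = 5.

5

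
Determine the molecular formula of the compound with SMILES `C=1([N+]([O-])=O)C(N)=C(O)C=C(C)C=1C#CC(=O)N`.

Heavy atoms from the SMILES: 10 C, 3 N, 4 O.
Implicit hydrogens by atom environment:
  5 × C (aromatic): no H
  3 × C: no H
  2 × N: 2 H each → 4
  2 × O: no H
  1 × C: 3 H
  1 × C (aromatic): 1 H
  1 × N (charge +1): no H
  1 × O: 1 H
  1 × O (charge -1): no H
  Total hydrogens = 9.
Molecular formula: C10H9N3O4

C10H9N3O4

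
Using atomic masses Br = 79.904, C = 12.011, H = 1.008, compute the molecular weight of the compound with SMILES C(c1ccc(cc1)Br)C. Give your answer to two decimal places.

185.06

Molecular formula: C8H9Br.
M = 1×79.904 + 8×12.011 + 9×1.008 = 185.06 g/mol.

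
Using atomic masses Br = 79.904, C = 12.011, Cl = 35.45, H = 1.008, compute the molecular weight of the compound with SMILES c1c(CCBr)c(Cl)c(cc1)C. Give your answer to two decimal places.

Molecular formula: C9H10BrCl.
M = 1×79.904 + 9×12.011 + 1×35.45 + 10×1.008 = 233.53 g/mol.

233.53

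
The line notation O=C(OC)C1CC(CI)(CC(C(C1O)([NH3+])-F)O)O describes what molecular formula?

C10H18FINO5+

Heavy atoms from the SMILES: 10 C, 1 F, 1 I, 1 N, 5 O.
Implicit hydrogens by atom environment:
  3 × C: 2 H each → 6
  3 × C: 1 H each → 3
  3 × C: no H
  3 × O: 1 H each → 3
  2 × O: no H
  1 × C: 3 H
  1 × F: no H
  1 × I: no H
  1 × N (charge +1): 3 H
  Total hydrogens = 18.
Net charge +1.
Molecular formula: C10H18FINO5+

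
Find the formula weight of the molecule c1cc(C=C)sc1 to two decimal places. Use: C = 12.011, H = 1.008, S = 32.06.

Molecular formula: C6H6S.
M = 6×12.011 + 6×1.008 + 1×32.06 = 110.17 g/mol.

110.17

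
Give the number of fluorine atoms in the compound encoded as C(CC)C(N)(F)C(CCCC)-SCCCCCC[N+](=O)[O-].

1

The symbol for fluorine appears 1 time in the SMILES.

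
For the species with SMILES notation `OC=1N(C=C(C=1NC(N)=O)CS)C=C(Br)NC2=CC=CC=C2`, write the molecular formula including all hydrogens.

C14H15BrN4O2S

Heavy atoms from the SMILES: 1 Br, 14 C, 4 N, 2 O, 1 S.
Implicit hydrogens by atom environment:
  6 × C (aromatic): 1 H each → 6
  4 × C (aromatic): no H
  2 × C: no H
  2 × N: 1 H each → 2
  1 × Br: no H
  1 × C: 2 H
  1 × C: 1 H
  1 × N: 2 H
  1 × N (aromatic): no H
  1 × O: 1 H
  1 × O: no H
  1 × S: 1 H
  Total hydrogens = 15.
Molecular formula: C14H15BrN4O2S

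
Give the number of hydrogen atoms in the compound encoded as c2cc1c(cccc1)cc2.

8

Hydrogens are implicit in SMILES; fill each atom to its normal valence:
  8 × C (aromatic): 1 H each → 8
  2 × C (aromatic): no H
  Total hydrogens = 8.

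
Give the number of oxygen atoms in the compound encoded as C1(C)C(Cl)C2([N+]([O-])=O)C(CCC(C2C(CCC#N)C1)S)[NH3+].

2

The symbol for oxygen appears 2 times in the SMILES.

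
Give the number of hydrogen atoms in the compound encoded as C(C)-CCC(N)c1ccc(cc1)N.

Hydrogens are implicit in SMILES; fill each atom to its normal valence:
  4 × C (aromatic): 1 H each → 4
  3 × C: 2 H each → 6
  2 × C (aromatic): no H
  2 × N: 2 H each → 4
  1 × C: 3 H
  1 × C: 1 H
  Total hydrogens = 18.

18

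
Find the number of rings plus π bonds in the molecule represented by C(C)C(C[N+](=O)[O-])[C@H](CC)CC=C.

Molecular formula from the SMILES: C10H19NO2.
DoU = (2C + 2 + N − H − X)/2 = (2·10 + 2 + 1 − 19 − 0)/2 = 4/2 = 2.
(Structurally: 0 ring(s) + 2 π bond(s) = 2.)

2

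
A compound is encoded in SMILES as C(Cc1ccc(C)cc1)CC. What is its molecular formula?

C11H16

Heavy atoms from the SMILES: 11 C.
Implicit hydrogens by atom environment:
  4 × C (aromatic): 1 H each → 4
  3 × C: 2 H each → 6
  2 × C: 3 H each → 6
  2 × C (aromatic): no H
  Total hydrogens = 16.
Molecular formula: C11H16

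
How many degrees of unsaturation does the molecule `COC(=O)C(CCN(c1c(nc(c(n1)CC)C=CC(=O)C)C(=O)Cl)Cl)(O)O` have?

8

Molecular formula from the SMILES: C16H19Cl2N3O6.
DoU = (2C + 2 + N − H − X)/2 = (2·16 + 2 + 3 − 19 − 2)/2 = 16/2 = 8.
(Structurally: 1 ring(s) + 7 π bond(s) = 8.)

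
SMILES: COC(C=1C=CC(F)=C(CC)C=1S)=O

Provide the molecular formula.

Heavy atoms from the SMILES: 10 C, 1 F, 2 O, 1 S.
Implicit hydrogens by atom environment:
  4 × C (aromatic): no H
  2 × C: 3 H each → 6
  2 × C (aromatic): 1 H each → 2
  2 × O: no H
  1 × C: 2 H
  1 × C: no H
  1 × F: no H
  1 × S: 1 H
  Total hydrogens = 11.
Molecular formula: C10H11FO2S

C10H11FO2S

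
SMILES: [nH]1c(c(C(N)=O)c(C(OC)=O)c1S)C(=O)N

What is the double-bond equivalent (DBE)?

Molecular formula from the SMILES: C8H9N3O4S.
DoU = (2C + 2 + N − H − X)/2 = (2·8 + 2 + 3 − 9 − 0)/2 = 12/2 = 6.
(Structurally: 1 ring(s) + 5 π bond(s) = 6.)

6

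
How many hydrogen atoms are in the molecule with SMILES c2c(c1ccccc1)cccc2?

10

Hydrogens are implicit in SMILES; fill each atom to its normal valence:
  10 × C (aromatic): 1 H each → 10
  2 × C (aromatic): no H
  Total hydrogens = 10.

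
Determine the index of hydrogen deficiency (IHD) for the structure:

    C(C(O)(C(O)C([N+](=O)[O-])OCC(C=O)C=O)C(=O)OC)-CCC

Molecular formula from the SMILES: C13H21NO9.
DoU = (2C + 2 + N − H − X)/2 = (2·13 + 2 + 1 − 21 − 0)/2 = 8/2 = 4.
(Structurally: 0 ring(s) + 4 π bond(s) = 4.)

4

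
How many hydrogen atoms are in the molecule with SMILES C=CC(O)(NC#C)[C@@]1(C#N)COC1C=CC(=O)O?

Hydrogens are implicit in SMILES; fill each atom to its normal valence:
  5 × C: 1 H each → 5
  5 × C: no H
  2 × C: 2 H each → 4
  2 × O: 1 H each → 2
  2 × O: no H
  1 × N: 1 H
  1 × N: no H
  Total hydrogens = 12.

12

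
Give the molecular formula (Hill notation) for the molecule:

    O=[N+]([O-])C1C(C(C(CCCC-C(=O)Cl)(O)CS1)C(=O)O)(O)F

C11H15ClFNO7S

Heavy atoms from the SMILES: 11 C, 1 Cl, 1 F, 1 N, 7 O, 1 S.
Implicit hydrogens by atom environment:
  5 × C: 2 H each → 10
  4 × C: no H
  3 × O: 1 H each → 3
  3 × O: no H
  2 × C: 1 H each → 2
  1 × Cl: no H
  1 × F: no H
  1 × N (charge +1): no H
  1 × O (charge -1): no H
  1 × S: no H
  Total hydrogens = 15.
Molecular formula: C11H15ClFNO7S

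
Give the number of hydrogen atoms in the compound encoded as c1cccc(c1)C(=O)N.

Hydrogens are implicit in SMILES; fill each atom to its normal valence:
  5 × C (aromatic): 1 H each → 5
  1 × C (aromatic): no H
  1 × C: no H
  1 × N: 2 H
  1 × O: no H
  Total hydrogens = 7.

7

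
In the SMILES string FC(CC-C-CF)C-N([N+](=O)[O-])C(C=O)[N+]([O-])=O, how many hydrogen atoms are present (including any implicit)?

13

Hydrogens are implicit in SMILES; fill each atom to its normal valence:
  5 × C: 2 H each → 10
  3 × C: 1 H each → 3
  3 × O: no H
  2 × F: no H
  2 × N (charge +1): no H
  2 × O (charge -1): no H
  1 × N: no H
  Total hydrogens = 13.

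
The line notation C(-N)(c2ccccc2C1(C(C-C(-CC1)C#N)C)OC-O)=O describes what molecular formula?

Heavy atoms from the SMILES: 16 C, 2 N, 3 O.
Implicit hydrogens by atom environment:
  4 × C: 2 H each → 8
  4 × C (aromatic): 1 H each → 4
  3 × C: no H
  2 × C: 1 H each → 2
  2 × C (aromatic): no H
  2 × O: no H
  1 × C: 3 H
  1 × N: 2 H
  1 × N: no H
  1 × O: 1 H
  Total hydrogens = 20.
Molecular formula: C16H20N2O3

C16H20N2O3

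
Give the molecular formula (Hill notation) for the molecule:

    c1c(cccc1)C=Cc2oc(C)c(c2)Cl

Heavy atoms from the SMILES: 13 C, 1 Cl, 1 O.
Implicit hydrogens by atom environment:
  6 × C (aromatic): 1 H each → 6
  4 × C (aromatic): no H
  2 × C: 1 H each → 2
  1 × C: 3 H
  1 × Cl: no H
  1 × O (aromatic): no H
  Total hydrogens = 11.
Molecular formula: C13H11ClO

C13H11ClO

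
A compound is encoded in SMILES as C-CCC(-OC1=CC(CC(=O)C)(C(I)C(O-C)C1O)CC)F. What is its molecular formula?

Heavy atoms from the SMILES: 16 C, 1 F, 1 I, 4 O.
Implicit hydrogens by atom environment:
  5 × C: 1 H each → 5
  4 × C: 3 H each → 12
  4 × C: 2 H each → 8
  3 × C: no H
  3 × O: no H
  1 × F: no H
  1 × I: no H
  1 × O: 1 H
  Total hydrogens = 26.
Molecular formula: C16H26FIO4

C16H26FIO4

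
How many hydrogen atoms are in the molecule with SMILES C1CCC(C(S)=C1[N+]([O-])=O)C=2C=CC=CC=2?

13

Hydrogens are implicit in SMILES; fill each atom to its normal valence:
  5 × C (aromatic): 1 H each → 5
  3 × C: 2 H each → 6
  2 × C: no H
  1 × C: 1 H
  1 × C (aromatic): no H
  1 × N (charge +1): no H
  1 × O: no H
  1 × O (charge -1): no H
  1 × S: 1 H
  Total hydrogens = 13.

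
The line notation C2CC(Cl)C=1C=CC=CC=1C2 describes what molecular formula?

Heavy atoms from the SMILES: 10 C, 1 Cl.
Implicit hydrogens by atom environment:
  4 × C (aromatic): 1 H each → 4
  3 × C: 2 H each → 6
  2 × C (aromatic): no H
  1 × C: 1 H
  1 × Cl: no H
  Total hydrogens = 11.
Molecular formula: C10H11Cl

C10H11Cl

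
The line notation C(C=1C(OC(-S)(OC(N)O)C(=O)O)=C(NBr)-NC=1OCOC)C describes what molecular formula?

C11H18BrN3O7S

Heavy atoms from the SMILES: 1 Br, 11 C, 3 N, 7 O, 1 S.
Implicit hydrogens by atom environment:
  5 × O: no H
  4 × C (aromatic): no H
  2 × C: 3 H each → 6
  2 × C: 2 H each → 4
  2 × C: no H
  2 × O: 1 H each → 2
  1 × Br: no H
  1 × C: 1 H
  1 × N: 2 H
  1 × N (aromatic): 1 H
  1 × N: 1 H
  1 × S: 1 H
  Total hydrogens = 18.
Molecular formula: C11H18BrN3O7S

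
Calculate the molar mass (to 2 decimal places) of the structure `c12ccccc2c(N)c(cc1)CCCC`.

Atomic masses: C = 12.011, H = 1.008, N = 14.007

199.30

Molecular formula: C14H17N.
M = 14×12.011 + 17×1.008 + 1×14.007 = 199.30 g/mol.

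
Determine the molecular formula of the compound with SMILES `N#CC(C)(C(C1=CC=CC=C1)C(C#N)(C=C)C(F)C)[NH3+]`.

C16H19FN3+

Heavy atoms from the SMILES: 16 C, 1 F, 3 N.
Implicit hydrogens by atom environment:
  5 × C (aromatic): 1 H each → 5
  4 × C: no H
  3 × C: 1 H each → 3
  2 × C: 3 H each → 6
  2 × N: no H
  1 × C: 2 H
  1 × C (aromatic): no H
  1 × F: no H
  1 × N (charge +1): 3 H
  Total hydrogens = 19.
Net charge +1.
Molecular formula: C16H19FN3+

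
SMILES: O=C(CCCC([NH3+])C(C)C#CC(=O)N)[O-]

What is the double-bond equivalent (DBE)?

Molecular formula from the SMILES: C10H16N2O3.
DoU = (2C + 2 + N − H − X)/2 = (2·10 + 2 + 2 − 16 − 0)/2 = 8/2 = 4.
(Structurally: 0 ring(s) + 4 π bond(s) = 4.)

4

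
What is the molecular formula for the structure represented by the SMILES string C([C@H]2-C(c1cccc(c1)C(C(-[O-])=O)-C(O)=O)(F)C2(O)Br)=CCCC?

C17H17BrFO5-

Heavy atoms from the SMILES: 1 Br, 17 C, 1 F, 5 O.
Implicit hydrogens by atom environment:
  4 × C: 1 H each → 4
  4 × C (aromatic): 1 H each → 4
  4 × C: no H
  2 × C: 2 H each → 4
  2 × C (aromatic): no H
  2 × O: 1 H each → 2
  2 × O: no H
  1 × Br: no H
  1 × C: 3 H
  1 × F: no H
  1 × O (charge -1): no H
  Total hydrogens = 17.
Net charge -1.
Molecular formula: C17H17BrFO5-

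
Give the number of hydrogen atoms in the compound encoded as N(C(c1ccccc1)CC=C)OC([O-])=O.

Hydrogens are implicit in SMILES; fill each atom to its normal valence:
  5 × C (aromatic): 1 H each → 5
  2 × C: 2 H each → 4
  2 × C: 1 H each → 2
  2 × O: no H
  1 × C (aromatic): no H
  1 × C: no H
  1 × N: 1 H
  1 × O (charge -1): no H
  Total hydrogens = 12.

12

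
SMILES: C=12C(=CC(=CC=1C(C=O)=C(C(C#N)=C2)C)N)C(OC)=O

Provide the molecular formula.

Heavy atoms from the SMILES: 15 C, 2 N, 3 O.
Implicit hydrogens by atom environment:
  7 × C (aromatic): no H
  3 × C (aromatic): 1 H each → 3
  3 × O: no H
  2 × C: 3 H each → 6
  2 × C: no H
  1 × C: 1 H
  1 × N: 2 H
  1 × N: no H
  Total hydrogens = 12.
Molecular formula: C15H12N2O3

C15H12N2O3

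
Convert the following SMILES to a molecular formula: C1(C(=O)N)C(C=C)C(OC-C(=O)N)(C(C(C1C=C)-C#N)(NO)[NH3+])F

C14H21FN5O4+

Heavy atoms from the SMILES: 14 C, 1 F, 5 N, 4 O.
Implicit hydrogens by atom environment:
  6 × C: 1 H each → 6
  5 × C: no H
  3 × C: 2 H each → 6
  3 × O: no H
  2 × N: 2 H each → 4
  1 × F: no H
  1 × N (charge +1): 3 H
  1 × N: 1 H
  1 × N: no H
  1 × O: 1 H
  Total hydrogens = 21.
Net charge +1.
Molecular formula: C14H21FN5O4+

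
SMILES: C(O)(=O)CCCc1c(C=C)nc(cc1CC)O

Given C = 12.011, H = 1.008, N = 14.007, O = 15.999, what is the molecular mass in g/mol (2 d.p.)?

235.28

Molecular formula: C13H17NO3.
M = 13×12.011 + 17×1.008 + 1×14.007 + 3×15.999 = 235.28 g/mol.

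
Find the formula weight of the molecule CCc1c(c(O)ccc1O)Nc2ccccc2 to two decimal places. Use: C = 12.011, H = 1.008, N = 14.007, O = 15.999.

229.28

Molecular formula: C14H15NO2.
M = 14×12.011 + 15×1.008 + 1×14.007 + 2×15.999 = 229.28 g/mol.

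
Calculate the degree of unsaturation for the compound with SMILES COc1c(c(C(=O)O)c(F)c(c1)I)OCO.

5

Molecular formula from the SMILES: C9H8FIO5.
DoU = (2C + 2 + N − H − X)/2 = (2·9 + 2 + 0 − 8 − 2)/2 = 10/2 = 5.
(Structurally: 1 ring(s) + 4 π bond(s) = 5.)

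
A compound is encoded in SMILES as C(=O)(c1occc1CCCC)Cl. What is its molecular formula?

Heavy atoms from the SMILES: 9 C, 1 Cl, 2 O.
Implicit hydrogens by atom environment:
  3 × C: 2 H each → 6
  2 × C (aromatic): 1 H each → 2
  2 × C (aromatic): no H
  1 × C: 3 H
  1 × C: no H
  1 × Cl: no H
  1 × O (aromatic): no H
  1 × O: no H
  Total hydrogens = 11.
Molecular formula: C9H11ClO2

C9H11ClO2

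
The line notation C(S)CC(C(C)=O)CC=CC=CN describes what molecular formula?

Heavy atoms from the SMILES: 10 C, 1 N, 1 O, 1 S.
Implicit hydrogens by atom environment:
  5 × C: 1 H each → 5
  3 × C: 2 H each → 6
  1 × C: 3 H
  1 × C: no H
  1 × N: 2 H
  1 × O: no H
  1 × S: 1 H
  Total hydrogens = 17.
Molecular formula: C10H17NOS

C10H17NOS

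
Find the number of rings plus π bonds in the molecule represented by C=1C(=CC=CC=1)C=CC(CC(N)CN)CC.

5

Molecular formula from the SMILES: C14H22N2.
DoU = (2C + 2 + N − H − X)/2 = (2·14 + 2 + 2 − 22 − 0)/2 = 10/2 = 5.
(Structurally: 1 ring(s) + 4 π bond(s) = 5.)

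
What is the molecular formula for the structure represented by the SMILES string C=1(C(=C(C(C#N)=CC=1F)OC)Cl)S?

C8H5ClFNOS

Heavy atoms from the SMILES: 8 C, 1 Cl, 1 F, 1 N, 1 O, 1 S.
Implicit hydrogens by atom environment:
  5 × C (aromatic): no H
  1 × C: 3 H
  1 × C (aromatic): 1 H
  1 × C: no H
  1 × Cl: no H
  1 × F: no H
  1 × N: no H
  1 × O: no H
  1 × S: 1 H
  Total hydrogens = 5.
Molecular formula: C8H5ClFNOS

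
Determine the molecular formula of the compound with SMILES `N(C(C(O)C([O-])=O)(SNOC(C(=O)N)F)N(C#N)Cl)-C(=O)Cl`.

C7H7Cl2FN5O6S-

Heavy atoms from the SMILES: 7 C, 2 Cl, 1 F, 5 N, 6 O, 1 S.
Implicit hydrogens by atom environment:
  5 × C: no H
  4 × O: no H
  2 × C: 1 H each → 2
  2 × Cl: no H
  2 × N: 1 H each → 2
  2 × N: no H
  1 × F: no H
  1 × N: 2 H
  1 × O: 1 H
  1 × O (charge -1): no H
  1 × S: no H
  Total hydrogens = 7.
Net charge -1.
Molecular formula: C7H7Cl2FN5O6S-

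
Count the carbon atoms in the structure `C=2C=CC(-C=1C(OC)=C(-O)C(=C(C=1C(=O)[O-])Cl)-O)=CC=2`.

14

The symbol for carbon appears 14 times in the SMILES. (Cl is a single chlorine, not C + l.)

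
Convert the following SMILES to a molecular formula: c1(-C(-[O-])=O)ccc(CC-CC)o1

Heavy atoms from the SMILES: 9 C, 3 O.
Implicit hydrogens by atom environment:
  3 × C: 2 H each → 6
  2 × C (aromatic): 1 H each → 2
  2 × C (aromatic): no H
  1 × C: 3 H
  1 × C: no H
  1 × O (aromatic): no H
  1 × O: no H
  1 × O (charge -1): no H
  Total hydrogens = 11.
Net charge -1.
Molecular formula: C9H11O3-

C9H11O3-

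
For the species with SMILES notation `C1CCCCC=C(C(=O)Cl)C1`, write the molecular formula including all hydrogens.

Heavy atoms from the SMILES: 9 C, 1 Cl, 1 O.
Implicit hydrogens by atom environment:
  6 × C: 2 H each → 12
  2 × C: no H
  1 × C: 1 H
  1 × Cl: no H
  1 × O: no H
  Total hydrogens = 13.
Molecular formula: C9H13ClO

C9H13ClO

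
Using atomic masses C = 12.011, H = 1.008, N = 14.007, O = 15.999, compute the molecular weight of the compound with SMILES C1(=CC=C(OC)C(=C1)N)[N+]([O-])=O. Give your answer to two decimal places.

168.15

Molecular formula: C7H8N2O3.
M = 7×12.011 + 8×1.008 + 2×14.007 + 3×15.999 = 168.15 g/mol.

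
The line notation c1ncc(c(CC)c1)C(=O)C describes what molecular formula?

Heavy atoms from the SMILES: 9 C, 1 N, 1 O.
Implicit hydrogens by atom environment:
  3 × C (aromatic): 1 H each → 3
  2 × C: 3 H each → 6
  2 × C (aromatic): no H
  1 × C: 2 H
  1 × C: no H
  1 × N (aromatic): no H
  1 × O: no H
  Total hydrogens = 11.
Molecular formula: C9H11NO

C9H11NO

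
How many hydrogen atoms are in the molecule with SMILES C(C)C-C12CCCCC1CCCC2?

24

Hydrogens are implicit in SMILES; fill each atom to its normal valence:
  10 × C: 2 H each → 20
  1 × C: 3 H
  1 × C: 1 H
  1 × C: no H
  Total hydrogens = 24.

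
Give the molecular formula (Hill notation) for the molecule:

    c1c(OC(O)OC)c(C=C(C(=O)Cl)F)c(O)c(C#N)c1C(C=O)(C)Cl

C15H12Cl2FNO6

Heavy atoms from the SMILES: 15 C, 2 Cl, 1 F, 1 N, 6 O.
Implicit hydrogens by atom environment:
  5 × C (aromatic): no H
  4 × C: no H
  4 × O: no H
  3 × C: 1 H each → 3
  2 × C: 3 H each → 6
  2 × Cl: no H
  2 × O: 1 H each → 2
  1 × C (aromatic): 1 H
  1 × F: no H
  1 × N: no H
  Total hydrogens = 12.
Molecular formula: C15H12Cl2FNO6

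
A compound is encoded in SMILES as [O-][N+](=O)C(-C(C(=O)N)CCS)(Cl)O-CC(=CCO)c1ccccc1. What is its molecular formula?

Heavy atoms from the SMILES: 15 C, 1 Cl, 2 N, 5 O, 1 S.
Implicit hydrogens by atom environment:
  5 × C (aromatic): 1 H each → 5
  4 × C: 2 H each → 8
  3 × C: no H
  3 × O: no H
  2 × C: 1 H each → 2
  1 × C (aromatic): no H
  1 × Cl: no H
  1 × N: 2 H
  1 × N (charge +1): no H
  1 × O: 1 H
  1 × O (charge -1): no H
  1 × S: 1 H
  Total hydrogens = 19.
Molecular formula: C15H19ClN2O5S

C15H19ClN2O5S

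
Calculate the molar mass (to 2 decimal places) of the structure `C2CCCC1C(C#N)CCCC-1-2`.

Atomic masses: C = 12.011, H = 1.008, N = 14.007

Molecular formula: C11H17N.
M = 11×12.011 + 17×1.008 + 1×14.007 = 163.26 g/mol.

163.26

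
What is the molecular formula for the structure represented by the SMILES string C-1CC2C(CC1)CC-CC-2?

C10H18

Heavy atoms from the SMILES: 10 C.
Implicit hydrogens by atom environment:
  8 × C: 2 H each → 16
  2 × C: 1 H each → 2
  Total hydrogens = 18.
Molecular formula: C10H18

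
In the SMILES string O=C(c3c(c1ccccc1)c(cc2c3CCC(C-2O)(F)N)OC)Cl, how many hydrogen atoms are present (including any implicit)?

17

Hydrogens are implicit in SMILES; fill each atom to its normal valence:
  6 × C (aromatic): 1 H each → 6
  6 × C (aromatic): no H
  2 × C: 2 H each → 4
  2 × C: no H
  2 × O: no H
  1 × C: 3 H
  1 × C: 1 H
  1 × Cl: no H
  1 × F: no H
  1 × N: 2 H
  1 × O: 1 H
  Total hydrogens = 17.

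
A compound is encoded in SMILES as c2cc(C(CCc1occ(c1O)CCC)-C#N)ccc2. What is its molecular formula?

Heavy atoms from the SMILES: 17 C, 1 N, 2 O.
Implicit hydrogens by atom environment:
  6 × C (aromatic): 1 H each → 6
  4 × C: 2 H each → 8
  4 × C (aromatic): no H
  1 × C: 3 H
  1 × C: 1 H
  1 × C: no H
  1 × N: no H
  1 × O: 1 H
  1 × O (aromatic): no H
  Total hydrogens = 19.
Molecular formula: C17H19NO2

C17H19NO2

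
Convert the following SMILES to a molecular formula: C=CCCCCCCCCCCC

Heavy atoms from the SMILES: 13 C.
Implicit hydrogens by atom environment:
  11 × C: 2 H each → 22
  1 × C: 3 H
  1 × C: 1 H
  Total hydrogens = 26.
Molecular formula: C13H26

C13H26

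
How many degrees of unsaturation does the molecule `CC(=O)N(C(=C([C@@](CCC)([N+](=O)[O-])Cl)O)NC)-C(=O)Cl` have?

Molecular formula from the SMILES: C10H15Cl2N3O5.
DoU = (2C + 2 + N − H − X)/2 = (2·10 + 2 + 3 − 15 − 2)/2 = 8/2 = 4.
(Structurally: 0 ring(s) + 4 π bond(s) = 4.)

4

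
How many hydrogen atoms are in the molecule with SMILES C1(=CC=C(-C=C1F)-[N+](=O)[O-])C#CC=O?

Hydrogens are implicit in SMILES; fill each atom to its normal valence:
  3 × C (aromatic): 1 H each → 3
  3 × C (aromatic): no H
  2 × C: no H
  2 × O: no H
  1 × C: 1 H
  1 × F: no H
  1 × N (charge +1): no H
  1 × O (charge -1): no H
  Total hydrogens = 4.

4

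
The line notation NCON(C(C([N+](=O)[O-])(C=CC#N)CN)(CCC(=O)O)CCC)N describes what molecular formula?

C13H24N6O5

Heavy atoms from the SMILES: 13 C, 6 N, 5 O.
Implicit hydrogens by atom environment:
  6 × C: 2 H each → 12
  4 × C: no H
  3 × N: 2 H each → 6
  3 × O: no H
  2 × C: 1 H each → 2
  2 × N: no H
  1 × C: 3 H
  1 × N (charge +1): no H
  1 × O: 1 H
  1 × O (charge -1): no H
  Total hydrogens = 24.
Molecular formula: C13H24N6O5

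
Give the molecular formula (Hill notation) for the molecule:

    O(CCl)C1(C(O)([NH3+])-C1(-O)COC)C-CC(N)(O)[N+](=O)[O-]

C9H19ClN3O7+

Heavy atoms from the SMILES: 9 C, 1 Cl, 3 N, 7 O.
Implicit hydrogens by atom environment:
  4 × C: 2 H each → 8
  4 × C: no H
  3 × O: 1 H each → 3
  3 × O: no H
  1 × C: 3 H
  1 × Cl: no H
  1 × N (charge +1): 3 H
  1 × N: 2 H
  1 × N (charge +1): no H
  1 × O (charge -1): no H
  Total hydrogens = 19.
Net charge +1.
Molecular formula: C9H19ClN3O7+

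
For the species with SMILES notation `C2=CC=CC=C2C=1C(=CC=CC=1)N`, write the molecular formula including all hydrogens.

Heavy atoms from the SMILES: 12 C, 1 N.
Implicit hydrogens by atom environment:
  9 × C (aromatic): 1 H each → 9
  3 × C (aromatic): no H
  1 × N: 2 H
  Total hydrogens = 11.
Molecular formula: C12H11N

C12H11N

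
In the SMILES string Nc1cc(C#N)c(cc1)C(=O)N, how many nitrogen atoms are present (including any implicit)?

3

The symbol for nitrogen appears 3 times in the SMILES.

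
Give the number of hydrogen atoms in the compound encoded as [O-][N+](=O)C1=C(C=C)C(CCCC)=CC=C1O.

15

Hydrogens are implicit in SMILES; fill each atom to its normal valence:
  4 × C: 2 H each → 8
  4 × C (aromatic): no H
  2 × C (aromatic): 1 H each → 2
  1 × C: 3 H
  1 × C: 1 H
  1 × N (charge +1): no H
  1 × O: 1 H
  1 × O: no H
  1 × O (charge -1): no H
  Total hydrogens = 15.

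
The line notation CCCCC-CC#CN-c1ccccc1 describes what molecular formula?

C14H19N

Heavy atoms from the SMILES: 14 C, 1 N.
Implicit hydrogens by atom environment:
  5 × C: 2 H each → 10
  5 × C (aromatic): 1 H each → 5
  2 × C: no H
  1 × C: 3 H
  1 × C (aromatic): no H
  1 × N: 1 H
  Total hydrogens = 19.
Molecular formula: C14H19N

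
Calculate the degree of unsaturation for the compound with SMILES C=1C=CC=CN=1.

Molecular formula from the SMILES: C5H5N.
DoU = (2C + 2 + N − H − X)/2 = (2·5 + 2 + 1 − 5 − 0)/2 = 8/2 = 4.
(Structurally: 1 ring(s) + 3 π bond(s) = 4.)

4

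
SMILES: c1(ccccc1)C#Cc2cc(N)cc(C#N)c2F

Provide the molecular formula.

C15H9FN2

Heavy atoms from the SMILES: 15 C, 1 F, 2 N.
Implicit hydrogens by atom environment:
  7 × C (aromatic): 1 H each → 7
  5 × C (aromatic): no H
  3 × C: no H
  1 × F: no H
  1 × N: 2 H
  1 × N: no H
  Total hydrogens = 9.
Molecular formula: C15H9FN2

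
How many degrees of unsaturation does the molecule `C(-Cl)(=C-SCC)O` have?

Molecular formula from the SMILES: C4H7ClOS.
DoU = (2C + 2 + N − H − X)/2 = (2·4 + 2 + 0 − 7 − 1)/2 = 2/2 = 1.
(Structurally: 0 ring(s) + 1 π bond(s) = 1.)

1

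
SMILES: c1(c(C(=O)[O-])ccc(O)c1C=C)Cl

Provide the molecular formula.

Heavy atoms from the SMILES: 9 C, 1 Cl, 3 O.
Implicit hydrogens by atom environment:
  4 × C (aromatic): no H
  2 × C (aromatic): 1 H each → 2
  1 × C: 2 H
  1 × C: 1 H
  1 × C: no H
  1 × Cl: no H
  1 × O: 1 H
  1 × O: no H
  1 × O (charge -1): no H
  Total hydrogens = 6.
Net charge -1.
Molecular formula: C9H6ClO3-

C9H6ClO3-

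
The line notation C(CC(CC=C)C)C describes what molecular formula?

Heavy atoms from the SMILES: 8 C.
Implicit hydrogens by atom environment:
  4 × C: 2 H each → 8
  2 × C: 3 H each → 6
  2 × C: 1 H each → 2
  Total hydrogens = 16.
Molecular formula: C8H16

C8H16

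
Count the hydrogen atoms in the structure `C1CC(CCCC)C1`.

16

Hydrogens are implicit in SMILES; fill each atom to its normal valence:
  6 × C: 2 H each → 12
  1 × C: 3 H
  1 × C: 1 H
  Total hydrogens = 16.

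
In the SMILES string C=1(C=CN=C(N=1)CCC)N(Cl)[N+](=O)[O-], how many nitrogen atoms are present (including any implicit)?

The symbol for nitrogen appears 4 times in the SMILES.

4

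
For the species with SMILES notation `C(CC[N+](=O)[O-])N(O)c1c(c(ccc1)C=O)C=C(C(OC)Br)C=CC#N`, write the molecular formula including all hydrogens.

Heavy atoms from the SMILES: 1 Br, 17 C, 3 N, 5 O.
Implicit hydrogens by atom environment:
  5 × C: 1 H each → 5
  3 × C: 2 H each → 6
  3 × C (aromatic): 1 H each → 3
  3 × C (aromatic): no H
  3 × O: no H
  2 × C: no H
  2 × N: no H
  1 × Br: no H
  1 × C: 3 H
  1 × N (charge +1): no H
  1 × O: 1 H
  1 × O (charge -1): no H
  Total hydrogens = 18.
Molecular formula: C17H18BrN3O5

C17H18BrN3O5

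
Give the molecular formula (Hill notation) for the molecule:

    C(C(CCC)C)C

C7H16

Heavy atoms from the SMILES: 7 C.
Implicit hydrogens by atom environment:
  3 × C: 3 H each → 9
  3 × C: 2 H each → 6
  1 × C: 1 H
  Total hydrogens = 16.
Molecular formula: C7H16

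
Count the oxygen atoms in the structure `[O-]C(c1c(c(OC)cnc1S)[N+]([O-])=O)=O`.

5

The symbol for oxygen appears 5 times in the SMILES.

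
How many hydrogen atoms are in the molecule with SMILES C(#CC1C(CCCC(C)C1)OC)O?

18

Hydrogens are implicit in SMILES; fill each atom to its normal valence:
  4 × C: 2 H each → 8
  3 × C: 1 H each → 3
  2 × C: 3 H each → 6
  2 × C: no H
  1 × O: 1 H
  1 × O: no H
  Total hydrogens = 18.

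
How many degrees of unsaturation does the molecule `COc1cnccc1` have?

Molecular formula from the SMILES: C6H7NO.
DoU = (2C + 2 + N − H − X)/2 = (2·6 + 2 + 1 − 7 − 0)/2 = 8/2 = 4.
(Structurally: 1 ring(s) + 3 π bond(s) = 4.)

4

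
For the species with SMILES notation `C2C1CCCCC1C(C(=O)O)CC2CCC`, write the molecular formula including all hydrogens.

Heavy atoms from the SMILES: 14 C, 2 O.
Implicit hydrogens by atom environment:
  8 × C: 2 H each → 16
  4 × C: 1 H each → 4
  1 × C: 3 H
  1 × C: no H
  1 × O: 1 H
  1 × O: no H
  Total hydrogens = 24.
Molecular formula: C14H24O2

C14H24O2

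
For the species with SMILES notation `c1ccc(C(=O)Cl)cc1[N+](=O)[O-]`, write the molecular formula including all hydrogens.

Heavy atoms from the SMILES: 7 C, 1 Cl, 1 N, 3 O.
Implicit hydrogens by atom environment:
  4 × C (aromatic): 1 H each → 4
  2 × C (aromatic): no H
  2 × O: no H
  1 × C: no H
  1 × Cl: no H
  1 × N (charge +1): no H
  1 × O (charge -1): no H
  Total hydrogens = 4.
Molecular formula: C7H4ClNO3

C7H4ClNO3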